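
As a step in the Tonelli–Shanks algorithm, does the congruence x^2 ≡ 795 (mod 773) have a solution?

no

(795/773)
  = (22/773)    [795 ≡ 22 mod 773]
  = -(11/773)    [773 ≡ 5 mod 8 ⇒ (2/773) = -1]
  = -(773/11)    [QR: 773 ≡ 1 mod 4, sign kept]
  = -(3/11)    [773 ≡ 3 mod 11]
  = (11/3)    [QR: both ≡ 3 mod 4, sign flips]
  = (2/3)    [11 ≡ 2 mod 3]
  = -(1/3)    [3 ≡ 3 mod 8 ⇒ (2/3) = -1]
  = -1    [(1/3) = 1]
The Legendre symbol is -1, so x^2 ≡ 795 (mod 773) has no solution.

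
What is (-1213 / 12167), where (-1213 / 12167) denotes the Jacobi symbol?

1

(-1213 / 12167)
  = (10954 / 12167)    [-1213 ≡ 10954 mod 12167]
  = (5477 / 12167)    [12167 ≡ 7 mod 8 ⇒ (2 / 12167) = +1]
  = (12167 / 5477)    [QR: 5477 ≡ 1 mod 4, sign kept]
  = (1213 / 5477)    [12167 ≡ 1213 mod 5477]
  = (5477 / 1213)    [QR: 1213 ≡ 1 mod 4, sign kept]
  = (625 / 1213)    [5477 ≡ 625 mod 1213]
  = (1213 / 625)    [QR: 625 ≡ 1 mod 4, sign kept]
  = (588 / 625)    [1213 ≡ 588 mod 625]
  = (147 / 625)    [625 ≡ 1 mod 8 ⇒ (2 / 625)^2 = +1]
  = (625 / 147)    [QR: 625 ≡ 1 mod 4, sign kept]
  = (37 / 147)    [625 ≡ 37 mod 147]
  = (147 / 37)    [QR: 37 ≡ 1 mod 4, sign kept]
  = (36 / 37)    [147 ≡ 36 mod 37]
  = (9 / 37)    [37 ≡ 5 mod 8 ⇒ (2 / 37)^2 = +1]
  = (37 / 9)    [QR: 9 ≡ 1 mod 4, sign kept]
  = (1 / 9)    [37 ≡ 1 mod 9]
  = 1    [(1 / 9) = 1]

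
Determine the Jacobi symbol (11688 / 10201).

1

Reduce the numerator: 11688 ≡ 1487 (mod 10201), so (11688 / 10201) = (1487 / 10201).
10201 ≡ 1 (mod 4), so quadratic reciprocity gives (1487 / 10201) = (10201 / 1487). Reduce: 10201 ≡ 1279 (mod 1487). Now have (1279 / 1487).
Both 1279 ≡ 3 and 1487 ≡ 3 (mod 4), so reciprocity gives (1279 / 1487) = -(1487 / 1279). Reduce: 1487 ≡ 208 (mod 1279). Now have -(208 / 1279).
Factor out 2: 208 = 2^4·13. Since 1279 ≡ 7 (mod 8), (2 / 1279) = +1, and (2 / 1279)^4 = +1. Now have -(13 / 1279).
13 ≡ 1 (mod 4), so quadratic reciprocity gives (13 / 1279) = (1279 / 13). Reduce: 1279 ≡ 5 (mod 13). Now have -(5 / 13).
5 ≡ 1 (mod 4), so quadratic reciprocity gives (5 / 13) = (13 / 5). Reduce: 13 ≡ 3 (mod 5). Now have -(3 / 5).
5 ≡ 1 (mod 4), so quadratic reciprocity gives (3 / 5) = (5 / 3). Reduce: 5 ≡ 2 (mod 3). Now have -(2 / 3).
Factor out 2: 2 = 2. Since 3 ≡ 3 (mod 8), (2 / 3) = -1. Now have (1 / 3).
(1 / 3) = 1. Collecting the sign factors: 1.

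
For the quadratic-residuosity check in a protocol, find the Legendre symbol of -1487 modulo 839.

-1

(-1487 / 839)
  = (191 / 839)    [-1487 ≡ 191 mod 839]
  = -(839 / 191)    [QR: both ≡ 3 mod 4, sign flips]
  = -(75 / 191)    [839 ≡ 75 mod 191]
  = (191 / 75)    [QR: both ≡ 3 mod 4, sign flips]
  = (41 / 75)    [191 ≡ 41 mod 75]
  = (75 / 41)    [QR: 41 ≡ 1 mod 4, sign kept]
  = (34 / 41)    [75 ≡ 34 mod 41]
  = (17 / 41)    [41 ≡ 1 mod 8 ⇒ (2 / 41) = +1]
  = (41 / 17)    [QR: 17 ≡ 1 mod 4, sign kept]
  = (7 / 17)    [41 ≡ 7 mod 17]
  = (17 / 7)    [QR: 17 ≡ 1 mod 4, sign kept]
  = (3 / 7)    [17 ≡ 3 mod 7]
  = -(7 / 3)    [QR: both ≡ 3 mod 4, sign flips]
  = -(1 / 3)    [7 ≡ 1 mod 3]
  = -1    [(1 / 3) = 1]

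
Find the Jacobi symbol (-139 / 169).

Pull out -1: (-139 / 169) = (-1 / 169)·(139 / 169). Since 169 ≡ 1 (mod 4), (-1 / 169) = +1. Now have (139 / 169).
169 ≡ 1 (mod 4), so quadratic reciprocity gives (139 / 169) = (169 / 139). Reduce: 169 ≡ 30 (mod 139). Now have (30 / 139).
Factor out 2: 30 = 2·15. Since 139 ≡ 3 (mod 8), (2 / 139) = -1. Now have -(15 / 139).
Both 15 ≡ 3 and 139 ≡ 3 (mod 4), so reciprocity gives (15 / 139) = -(139 / 15). Reduce: 139 ≡ 4 (mod 15). Now have (4 / 15).
Factor out 2: 4 = 2^2. Since 15 ≡ 7 (mod 8), (2 / 15) = +1, and (2 / 15)^2 = +1. Now have (1 / 15).
(1 / 15) = 1. Collecting the sign factors: 1.

1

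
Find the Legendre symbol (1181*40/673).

By multiplicativity, (1181·40/673) = (1181/673)·(40/673).
First factor (1181/673):
Reduce the numerator: 1181 ≡ 508 (mod 673), so (1181/673) = (508/673).
Factor out 2: 508 = 2^2·127. Since 673 ≡ 1 (mod 8), (2/673) = +1, and (2/673)^2 = +1. Now have (127/673).
673 ≡ 1 (mod 4), so quadratic reciprocity gives (127/673) = (673/127). Reduce: 673 ≡ 38 (mod 127). Now have (38/127).
Factor out 2: 38 = 2·19. Since 127 ≡ 7 (mod 8), (2/127) = +1. Now have (19/127).
Both 19 ≡ 3 and 127 ≡ 3 (mod 4), so reciprocity gives (19/127) = -(127/19). Reduce: 127 ≡ 13 (mod 19). Now have -(13/19).
13 ≡ 1 (mod 4), so quadratic reciprocity gives (13/19) = (19/13). Reduce: 19 ≡ 6 (mod 13). Now have -(6/13).
Factor out 2: 6 = 2·3. Since 13 ≡ 5 (mod 8), (2/13) = -1. Now have (3/13).
13 ≡ 1 (mod 4), so quadratic reciprocity gives (3/13) = (13/3). Reduce: 13 ≡ 1 (mod 3). Now have (1/3).
(1/3) = 1. Collecting the sign factors: 1.
Second factor (40/673):
Factor out 2: 40 = 2^3·5. Since 673 ≡ 1 (mod 8), (2/673) = +1, and (2/673)^3 = +1. Now have (5/673).
5 ≡ 1 (mod 4), so quadratic reciprocity gives (5/673) = (673/5). Reduce: 673 ≡ 3 (mod 5). Now have (3/5).
5 ≡ 1 (mod 4), so quadratic reciprocity gives (3/5) = (5/3). Reduce: 5 ≡ 2 (mod 3). Now have (2/3).
Factor out 2: 2 = 2. Since 3 ≡ 3 (mod 8), (2/3) = -1. Now have -(1/3).
(1/3) = 1. Collecting the sign factors: -1.
Product: (1)·(-1) = -1.

-1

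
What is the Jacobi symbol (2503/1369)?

1

(2503/1369)
  = (1134/1369)    [2503 ≡ 1134 mod 1369]
  = (567/1369)    [1369 ≡ 1 mod 8 ⇒ (2/1369) = +1]
  = (1369/567)    [QR: 1369 ≡ 1 mod 4, sign kept]
  = (235/567)    [1369 ≡ 235 mod 567]
  = -(567/235)    [QR: both ≡ 3 mod 4, sign flips]
  = -(97/235)    [567 ≡ 97 mod 235]
  = -(235/97)    [QR: 97 ≡ 1 mod 4, sign kept]
  = -(41/97)    [235 ≡ 41 mod 97]
  = -(97/41)    [QR: 41 ≡ 1 mod 4, sign kept]
  = -(15/41)    [97 ≡ 15 mod 41]
  = -(41/15)    [QR: 41 ≡ 1 mod 4, sign kept]
  = -(11/15)    [41 ≡ 11 mod 15]
  = (15/11)    [QR: both ≡ 3 mod 4, sign flips]
  = (4/11)    [15 ≡ 4 mod 11]
  = (1/11)    [11 ≡ 3 mod 8 ⇒ (2/11)^2 = +1]
  = 1    [(1/11) = 1]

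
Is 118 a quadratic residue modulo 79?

no

(118|79)
  = (39|79)    [118 ≡ 39 mod 79]
  = -(79|39)    [QR: both ≡ 3 mod 4, sign flips]
  = -(1|39)    [79 ≡ 1 mod 39]
  = -1    [(1|39) = 1]
The Legendre symbol is -1, so x^2 ≡ 118 (mod 79) has no solution.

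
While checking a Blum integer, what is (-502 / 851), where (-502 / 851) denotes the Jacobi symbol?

Reduce the numerator: -502 ≡ 349 (mod 851), so (-502 / 851) = (349 / 851).
349 ≡ 1 (mod 4), so quadratic reciprocity gives (349 / 851) = (851 / 349). Reduce: 851 ≡ 153 (mod 349). Now have (153 / 349).
153 ≡ 1 (mod 4), so quadratic reciprocity gives (153 / 349) = (349 / 153). Reduce: 349 ≡ 43 (mod 153). Now have (43 / 153).
153 ≡ 1 (mod 4), so quadratic reciprocity gives (43 / 153) = (153 / 43). Reduce: 153 ≡ 24 (mod 43). Now have (24 / 43).
Factor out 2: 24 = 2^3·3. Since 43 ≡ 3 (mod 8), (2 / 43) = -1, and (2 / 43)^3 = -1. Now have -(3 / 43).
Both 3 ≡ 3 and 43 ≡ 3 (mod 4), so reciprocity gives (3 / 43) = -(43 / 3). Reduce: 43 ≡ 1 (mod 3). Now have (1 / 3).
(1 / 3) = 1. Collecting the sign factors: 1.

1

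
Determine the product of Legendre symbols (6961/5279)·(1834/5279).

By multiplicativity, (6961·1834/5279) = (6961/5279)·(1834/5279).
First factor (6961/5279):
Reduce the numerator: 6961 ≡ 1682 (mod 5279), so (6961/5279) = (1682/5279).
Factor out 2: 1682 = 2·841. Since 5279 ≡ 7 (mod 8), (2/5279) = +1. Now have (841/5279).
841 ≡ 1 (mod 4), so quadratic reciprocity gives (841/5279) = (5279/841). Reduce: 5279 ≡ 233 (mod 841). Now have (233/841).
233 ≡ 1 (mod 4), so quadratic reciprocity gives (233/841) = (841/233). Reduce: 841 ≡ 142 (mod 233). Now have (142/233).
Factor out 2: 142 = 2·71. Since 233 ≡ 1 (mod 8), (2/233) = +1. Now have (71/233).
233 ≡ 1 (mod 4), so quadratic reciprocity gives (71/233) = (233/71). Reduce: 233 ≡ 20 (mod 71). Now have (20/71).
Factor out 2: 20 = 2^2·5. Since 71 ≡ 7 (mod 8), (2/71) = +1, and (2/71)^2 = +1. Now have (5/71).
5 ≡ 1 (mod 4), so quadratic reciprocity gives (5/71) = (71/5). Reduce: 71 ≡ 1 (mod 5). Now have (1/5).
(1/5) = 1. Collecting the sign factors: 1.
Second factor (1834/5279):
Factor out 2: 1834 = 2·917. Since 5279 ≡ 7 (mod 8), (2/5279) = +1. Now have (917/5279).
917 ≡ 1 (mod 4), so quadratic reciprocity gives (917/5279) = (5279/917). Reduce: 5279 ≡ 694 (mod 917). Now have (694/917).
Factor out 2: 694 = 2·347. Since 917 ≡ 5 (mod 8), (2/917) = -1. Now have -(347/917).
917 ≡ 1 (mod 4), so quadratic reciprocity gives (347/917) = (917/347). Reduce: 917 ≡ 223 (mod 347). Now have -(223/347).
Both 223 ≡ 3 and 347 ≡ 3 (mod 4), so reciprocity gives (223/347) = -(347/223). Reduce: 347 ≡ 124 (mod 223). Now have (124/223).
Factor out 2: 124 = 2^2·31. Since 223 ≡ 7 (mod 8), (2/223) = +1, and (2/223)^2 = +1. Now have (31/223).
Both 31 ≡ 3 and 223 ≡ 3 (mod 4), so reciprocity gives (31/223) = -(223/31). Reduce: 223 ≡ 6 (mod 31). Now have -(6/31).
Factor out 2: 6 = 2·3. Since 31 ≡ 7 (mod 8), (2/31) = +1. Now have -(3/31).
Both 3 ≡ 3 and 31 ≡ 3 (mod 4), so reciprocity gives (3/31) = -(31/3). Reduce: 31 ≡ 1 (mod 3). Now have (1/3).
(1/3) = 1. Collecting the sign factors: 1.
Product: (1)·(1) = 1.

1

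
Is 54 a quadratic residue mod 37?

(54|37)
  = (17|37)    [54 ≡ 17 mod 37]
  = (37|17)    [QR: 17 ≡ 1 mod 4, sign kept]
  = (3|17)    [37 ≡ 3 mod 17]
  = (17|3)    [QR: 17 ≡ 1 mod 4, sign kept]
  = (2|3)    [17 ≡ 2 mod 3]
  = -(1|3)    [3 ≡ 3 mod 8 ⇒ (2|3) = -1]
  = -1    [(1|3) = 1]
(54|37) = -1, and 37 is prime, so 54 is not a quadratic residue mod 37.

no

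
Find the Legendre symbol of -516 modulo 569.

Pull out -1: (-516/569) = (-1/569)·(516/569). Since 569 ≡ 1 (mod 4), (-1/569) = +1. Now have (516/569).
Factor out 2: 516 = 2^2·129. Since 569 ≡ 1 (mod 8), (2/569) = +1, and (2/569)^2 = +1. Now have (129/569).
129 ≡ 1 (mod 4), so quadratic reciprocity gives (129/569) = (569/129). Reduce: 569 ≡ 53 (mod 129). Now have (53/129).
53 ≡ 1 (mod 4), so quadratic reciprocity gives (53/129) = (129/53). Reduce: 129 ≡ 23 (mod 53). Now have (23/53).
53 ≡ 1 (mod 4), so quadratic reciprocity gives (23/53) = (53/23). Reduce: 53 ≡ 7 (mod 23). Now have (7/23).
Both 7 ≡ 3 and 23 ≡ 3 (mod 4), so reciprocity gives (7/23) = -(23/7). Reduce: 23 ≡ 2 (mod 7). Now have -(2/7).
Factor out 2: 2 = 2. Since 7 ≡ 7 (mod 8), (2/7) = +1. Now have -(1/7).
(1/7) = 1. Collecting the sign factors: -1.

-1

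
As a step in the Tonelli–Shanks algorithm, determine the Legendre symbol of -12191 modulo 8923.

-1

(-12191/8923)
  = -(12191/8923)    [8923 ≡ 3 mod 4 ⇒ (-1/8923) = -1]
  = -(3268/8923)    [12191 ≡ 3268 mod 8923]
  = -(817/8923)    [8923 ≡ 3 mod 8 ⇒ (2/8923)^2 = +1]
  = -(8923/817)    [QR: 817 ≡ 1 mod 4, sign kept]
  = -(753/817)    [8923 ≡ 753 mod 817]
  = -(817/753)    [QR: 753 ≡ 1 mod 4, sign kept]
  = -(64/753)    [817 ≡ 64 mod 753]
  = -(1/753)    [753 ≡ 1 mod 8 ⇒ (2/753)^6 = +1]
  = -1    [(1/753) = 1]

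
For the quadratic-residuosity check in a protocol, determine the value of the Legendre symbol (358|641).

-1

(358|641)
  = (179|641)    [641 ≡ 1 mod 8 ⇒ (2|641) = +1]
  = (641|179)    [QR: 641 ≡ 1 mod 4, sign kept]
  = (104|179)    [641 ≡ 104 mod 179]
  = -(13|179)    [179 ≡ 3 mod 8 ⇒ (2|179)^3 = -1]
  = -(179|13)    [QR: 13 ≡ 1 mod 4, sign kept]
  = -(10|13)    [179 ≡ 10 mod 13]
  = (5|13)    [13 ≡ 5 mod 8 ⇒ (2|13) = -1]
  = (13|5)    [QR: 5 ≡ 1 mod 4, sign kept]
  = (3|5)    [13 ≡ 3 mod 5]
  = (5|3)    [QR: 5 ≡ 1 mod 4, sign kept]
  = (2|3)    [5 ≡ 2 mod 3]
  = -(1|3)    [3 ≡ 3 mod 8 ⇒ (2|3) = -1]
  = -1    [(1|3) = 1]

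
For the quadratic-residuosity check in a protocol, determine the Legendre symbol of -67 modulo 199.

1

(-67/199)
  = (132/199)    [-67 ≡ 132 mod 199]
  = (33/199)    [199 ≡ 7 mod 8 ⇒ (2/199)^2 = +1]
  = (199/33)    [QR: 33 ≡ 1 mod 4, sign kept]
  = (1/33)    [199 ≡ 1 mod 33]
  = 1    [(1/33) = 1]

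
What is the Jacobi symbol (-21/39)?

(-21/39)
  = (18/39)    [-21 ≡ 18 mod 39]
  = (9/39)    [39 ≡ 7 mod 8 ⇒ (2/39) = +1]
  = (39/9)    [QR: 9 ≡ 1 mod 4, sign kept]
  = (3/9)    [39 ≡ 3 mod 9]
  = (9/3)    [QR: 9 ≡ 1 mod 4, sign kept]
  = (0/3)    [9 ≡ 0 mod 3]
  = 0    [numerator 0, gcd > 1]

0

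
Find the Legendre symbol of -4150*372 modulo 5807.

By multiplicativity, (-4150·372|5807) = (-4150|5807)·(372|5807).
First factor (-4150|5807):
Reduce the numerator: -4150 ≡ 1657 (mod 5807), so (-4150|5807) = (1657|5807).
1657 ≡ 1 (mod 4), so quadratic reciprocity gives (1657|5807) = (5807|1657). Reduce: 5807 ≡ 836 (mod 1657). Now have (836|1657).
Factor out 2: 836 = 2^2·209. Since 1657 ≡ 1 (mod 8), (2|1657) = +1, and (2|1657)^2 = +1. Now have (209|1657).
209 ≡ 1 (mod 4), so quadratic reciprocity gives (209|1657) = (1657|209). Reduce: 1657 ≡ 194 (mod 209). Now have (194|209).
Factor out 2: 194 = 2·97. Since 209 ≡ 1 (mod 8), (2|209) = +1. Now have (97|209).
97 ≡ 1 (mod 4), so quadratic reciprocity gives (97|209) = (209|97). Reduce: 209 ≡ 15 (mod 97). Now have (15|97).
97 ≡ 1 (mod 4), so quadratic reciprocity gives (15|97) = (97|15). Reduce: 97 ≡ 7 (mod 15). Now have (7|15).
Both 7 ≡ 3 and 15 ≡ 3 (mod 4), so reciprocity gives (7|15) = -(15|7). Reduce: 15 ≡ 1 (mod 7). Now have -(1|7).
(1|7) = 1. Collecting the sign factors: -1.
Second factor (372|5807):
Factor out 2: 372 = 2^2·93. Since 5807 ≡ 7 (mod 8), (2|5807) = +1, and (2|5807)^2 = +1. Now have (93|5807).
93 ≡ 1 (mod 4), so quadratic reciprocity gives (93|5807) = (5807|93). Reduce: 5807 ≡ 41 (mod 93). Now have (41|93).
41 ≡ 1 (mod 4), so quadratic reciprocity gives (41|93) = (93|41). Reduce: 93 ≡ 11 (mod 41). Now have (11|41).
41 ≡ 1 (mod 4), so quadratic reciprocity gives (11|41) = (41|11). Reduce: 41 ≡ 8 (mod 11). Now have (8|11).
Factor out 2: 8 = 2^3. Since 11 ≡ 3 (mod 8), (2|11) = -1, and (2|11)^3 = -1. Now have -(1|11).
(1|11) = 1. Collecting the sign factors: -1.
Product: (-1)·(-1) = 1.

1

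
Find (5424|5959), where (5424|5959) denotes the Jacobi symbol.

-1

(5424|5959)
  = (339|5959)    [5959 ≡ 7 mod 8 ⇒ (2|5959)^4 = +1]
  = -(5959|339)    [QR: both ≡ 3 mod 4, sign flips]
  = -(196|339)    [5959 ≡ 196 mod 339]
  = -(49|339)    [339 ≡ 3 mod 8 ⇒ (2|339)^2 = +1]
  = -(339|49)    [QR: 49 ≡ 1 mod 4, sign kept]
  = -(45|49)    [339 ≡ 45 mod 49]
  = -(49|45)    [QR: 45 ≡ 1 mod 4, sign kept]
  = -(4|45)    [49 ≡ 4 mod 45]
  = -(1|45)    [45 ≡ 5 mod 8 ⇒ (2|45)^2 = +1]
  = -1    [(1|45) = 1]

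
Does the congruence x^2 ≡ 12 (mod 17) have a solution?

(12/17)
  = (3/17)    [17 ≡ 1 mod 8 ⇒ (2/17)^2 = +1]
  = (17/3)    [QR: 17 ≡ 1 mod 4, sign kept]
  = (2/3)    [17 ≡ 2 mod 3]
  = -(1/3)    [3 ≡ 3 mod 8 ⇒ (2/3) = -1]
  = -1    [(1/3) = 1]
The Legendre symbol is -1, so x^2 ≡ 12 (mod 17) has no solution.

no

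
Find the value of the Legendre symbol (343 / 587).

(343 / 587)
  = -(587 / 343)    [QR: both ≡ 3 mod 4, sign flips]
  = -(244 / 343)    [587 ≡ 244 mod 343]
  = -(61 / 343)    [343 ≡ 7 mod 8 ⇒ (2 / 343)^2 = +1]
  = -(343 / 61)    [QR: 61 ≡ 1 mod 4, sign kept]
  = -(38 / 61)    [343 ≡ 38 mod 61]
  = (19 / 61)    [61 ≡ 5 mod 8 ⇒ (2 / 61) = -1]
  = (61 / 19)    [QR: 61 ≡ 1 mod 4, sign kept]
  = (4 / 19)    [61 ≡ 4 mod 19]
  = (1 / 19)    [19 ≡ 3 mod 8 ⇒ (2 / 19)^2 = +1]
  = 1    [(1 / 19) = 1]

1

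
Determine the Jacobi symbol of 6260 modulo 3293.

Reduce the numerator: 6260 ≡ 2967 (mod 3293), so (6260|3293) = (2967|3293).
3293 ≡ 1 (mod 4), so quadratic reciprocity gives (2967|3293) = (3293|2967). Reduce: 3293 ≡ 326 (mod 2967). Now have (326|2967).
Factor out 2: 326 = 2·163. Since 2967 ≡ 7 (mod 8), (2|2967) = +1. Now have (163|2967).
Both 163 ≡ 3 and 2967 ≡ 3 (mod 4), so reciprocity gives (163|2967) = -(2967|163). Reduce: 2967 ≡ 33 (mod 163). Now have -(33|163).
33 ≡ 1 (mod 4), so quadratic reciprocity gives (33|163) = (163|33). Reduce: 163 ≡ 31 (mod 33). Now have -(31|33).
33 ≡ 1 (mod 4), so quadratic reciprocity gives (31|33) = (33|31). Reduce: 33 ≡ 2 (mod 31). Now have -(2|31).
Factor out 2: 2 = 2. Since 31 ≡ 7 (mod 8), (2|31) = +1. Now have -(1|31).
(1|31) = 1. Collecting the sign factors: -1.

-1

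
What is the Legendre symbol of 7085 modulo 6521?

(7085/6521)
  = (564/6521)    [7085 ≡ 564 mod 6521]
  = (141/6521)    [6521 ≡ 1 mod 8 ⇒ (2/6521)^2 = +1]
  = (6521/141)    [QR: 141 ≡ 1 mod 4, sign kept]
  = (35/141)    [6521 ≡ 35 mod 141]
  = (141/35)    [QR: 141 ≡ 1 mod 4, sign kept]
  = (1/35)    [141 ≡ 1 mod 35]
  = 1    [(1/35) = 1]

1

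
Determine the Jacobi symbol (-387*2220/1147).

0

By multiplicativity, (-387·2220/1147) = (-387/1147)·(2220/1147).
First factor (-387/1147):
Reduce the numerator: -387 ≡ 760 (mod 1147), so (-387/1147) = (760/1147).
Factor out 2: 760 = 2^3·95. Since 1147 ≡ 3 (mod 8), (2/1147) = -1, and (2/1147)^3 = -1. Now have -(95/1147).
Both 95 ≡ 3 and 1147 ≡ 3 (mod 4), so reciprocity gives (95/1147) = -(1147/95). Reduce: 1147 ≡ 7 (mod 95). Now have (7/95).
Both 7 ≡ 3 and 95 ≡ 3 (mod 4), so reciprocity gives (7/95) = -(95/7). Reduce: 95 ≡ 4 (mod 7). Now have -(4/7).
Factor out 2: 4 = 2^2. Since 7 ≡ 7 (mod 8), (2/7) = +1, and (2/7)^2 = +1. Now have -(1/7).
(1/7) = 1. Collecting the sign factors: -1.
Second factor (2220/1147):
Reduce the numerator: 2220 ≡ 1073 (mod 1147), so (2220/1147) = (1073/1147).
1073 ≡ 1 (mod 4), so quadratic reciprocity gives (1073/1147) = (1147/1073). Reduce: 1147 ≡ 74 (mod 1073). Now have (74/1073).
Factor out 2: 74 = 2·37. Since 1073 ≡ 1 (mod 8), (2/1073) = +1. Now have (37/1073).
37 ≡ 1 (mod 4), so quadratic reciprocity gives (37/1073) = (1073/37). Reduce: 1073 ≡ 0 (mod 37). Now have (0/37).
The numerator is now 0 with denominator 37 > 1: the symbol is 0.
Product: (-1)·(0) = 0.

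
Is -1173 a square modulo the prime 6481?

yes

Pull out -1: (-1173|6481) = (-1|6481)·(1173|6481). Since 6481 ≡ 1 (mod 4), (-1|6481) = +1. Now have (1173|6481).
1173 ≡ 1 (mod 4), so quadratic reciprocity gives (1173|6481) = (6481|1173). Reduce: 6481 ≡ 616 (mod 1173). Now have (616|1173).
Factor out 2: 616 = 2^3·77. Since 1173 ≡ 5 (mod 8), (2|1173) = -1, and (2|1173)^3 = -1. Now have -(77|1173).
77 ≡ 1 (mod 4), so quadratic reciprocity gives (77|1173) = (1173|77). Reduce: 1173 ≡ 18 (mod 77). Now have -(18|77).
Factor out 2: 18 = 2·9. Since 77 ≡ 5 (mod 8), (2|77) = -1. Now have (9|77).
9 ≡ 1 (mod 4), so quadratic reciprocity gives (9|77) = (77|9). Reduce: 77 ≡ 5 (mod 9). Now have (5|9).
5 ≡ 1 (mod 4), so quadratic reciprocity gives (5|9) = (9|5). Reduce: 9 ≡ 4 (mod 5). Now have (4|5).
Factor out 2: 4 = 2^2. Since 5 ≡ 5 (mod 8), (2|5) = -1, and (2|5)^2 = +1. Now have (1|5).
(1|5) = 1. Collecting the sign factors: 1.
(-1173|6481) = 1, and 6481 is prime, so -1173 is a quadratic residue mod 6481.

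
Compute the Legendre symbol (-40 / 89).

(-40 / 89)
  = (40 / 89)    [89 ≡ 1 mod 4 ⇒ (-1 / 89) = +1]
  = (5 / 89)    [89 ≡ 1 mod 8 ⇒ (2 / 89)^3 = +1]
  = (89 / 5)    [QR: 5 ≡ 1 mod 4, sign kept]
  = (4 / 5)    [89 ≡ 4 mod 5]
  = (1 / 5)    [5 ≡ 5 mod 8 ⇒ (2 / 5)^2 = +1]
  = 1    [(1 / 5) = 1]

1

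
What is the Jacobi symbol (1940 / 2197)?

(1940 / 2197)
  = (485 / 2197)    [2197 ≡ 5 mod 8 ⇒ (2 / 2197)^2 = +1]
  = (2197 / 485)    [QR: 485 ≡ 1 mod 4, sign kept]
  = (257 / 485)    [2197 ≡ 257 mod 485]
  = (485 / 257)    [QR: 257 ≡ 1 mod 4, sign kept]
  = (228 / 257)    [485 ≡ 228 mod 257]
  = (57 / 257)    [257 ≡ 1 mod 8 ⇒ (2 / 257)^2 = +1]
  = (257 / 57)    [QR: 57 ≡ 1 mod 4, sign kept]
  = (29 / 57)    [257 ≡ 29 mod 57]
  = (57 / 29)    [QR: 29 ≡ 1 mod 4, sign kept]
  = (28 / 29)    [57 ≡ 28 mod 29]
  = (7 / 29)    [29 ≡ 5 mod 8 ⇒ (2 / 29)^2 = +1]
  = (29 / 7)    [QR: 29 ≡ 1 mod 4, sign kept]
  = (1 / 7)    [29 ≡ 1 mod 7]
  = 1    [(1 / 7) = 1]

1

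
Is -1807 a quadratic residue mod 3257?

yes

Reduce the numerator: -1807 ≡ 1450 (mod 3257), so (-1807|3257) = (1450|3257).
Factor out 2: 1450 = 2·725. Since 3257 ≡ 1 (mod 8), (2|3257) = +1. Now have (725|3257).
725 ≡ 1 (mod 4), so quadratic reciprocity gives (725|3257) = (3257|725). Reduce: 3257 ≡ 357 (mod 725). Now have (357|725).
357 ≡ 1 (mod 4), so quadratic reciprocity gives (357|725) = (725|357). Reduce: 725 ≡ 11 (mod 357). Now have (11|357).
357 ≡ 1 (mod 4), so quadratic reciprocity gives (11|357) = (357|11). Reduce: 357 ≡ 5 (mod 11). Now have (5|11).
5 ≡ 1 (mod 4), so quadratic reciprocity gives (5|11) = (11|5). Reduce: 11 ≡ 1 (mod 5). Now have (1|5).
(1|5) = 1. Collecting the sign factors: 1.
The Legendre symbol is 1, so x^2 ≡ -1807 (mod 3257) has solution.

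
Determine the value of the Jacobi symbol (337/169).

Reduce the numerator: 337 ≡ 168 (mod 169), so (337/169) = (168/169).
Factor out 2: 168 = 2^3·21. Since 169 ≡ 1 (mod 8), (2/169) = +1, and (2/169)^3 = +1. Now have (21/169).
21 ≡ 1 (mod 4), so quadratic reciprocity gives (21/169) = (169/21). Reduce: 169 ≡ 1 (mod 21). Now have (1/21).
(1/21) = 1. Collecting the sign factors: 1.

1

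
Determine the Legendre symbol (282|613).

-1

(282|613)
  = -(141|613)    [613 ≡ 5 mod 8 ⇒ (2|613) = -1]
  = -(613|141)    [QR: 141 ≡ 1 mod 4, sign kept]
  = -(49|141)    [613 ≡ 49 mod 141]
  = -(141|49)    [QR: 49 ≡ 1 mod 4, sign kept]
  = -(43|49)    [141 ≡ 43 mod 49]
  = -(49|43)    [QR: 49 ≡ 1 mod 4, sign kept]
  = -(6|43)    [49 ≡ 6 mod 43]
  = (3|43)    [43 ≡ 3 mod 8 ⇒ (2|43) = -1]
  = -(43|3)    [QR: both ≡ 3 mod 4, sign flips]
  = -(1|3)    [43 ≡ 1 mod 3]
  = -1    [(1|3) = 1]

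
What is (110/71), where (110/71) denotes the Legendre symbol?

Reduce the numerator: 110 ≡ 39 (mod 71), so (110/71) = (39/71).
Both 39 ≡ 3 and 71 ≡ 3 (mod 4), so reciprocity gives (39/71) = -(71/39). Reduce: 71 ≡ 32 (mod 39). Now have -(32/39).
Factor out 2: 32 = 2^5. Since 39 ≡ 7 (mod 8), (2/39) = +1, and (2/39)^5 = +1. Now have -(1/39).
(1/39) = 1. Collecting the sign factors: -1.

-1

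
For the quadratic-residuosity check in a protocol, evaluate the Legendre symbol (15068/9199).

Reduce the numerator: 15068 ≡ 5869 (mod 9199), so (15068/9199) = (5869/9199).
5869 ≡ 1 (mod 4), so quadratic reciprocity gives (5869/9199) = (9199/5869). Reduce: 9199 ≡ 3330 (mod 5869). Now have (3330/5869).
Factor out 2: 3330 = 2·1665. Since 5869 ≡ 5 (mod 8), (2/5869) = -1. Now have -(1665/5869).
1665 ≡ 1 (mod 4), so quadratic reciprocity gives (1665/5869) = (5869/1665). Reduce: 5869 ≡ 874 (mod 1665). Now have -(874/1665).
Factor out 2: 874 = 2·437. Since 1665 ≡ 1 (mod 8), (2/1665) = +1. Now have -(437/1665).
437 ≡ 1 (mod 4), so quadratic reciprocity gives (437/1665) = (1665/437). Reduce: 1665 ≡ 354 (mod 437). Now have -(354/437).
Factor out 2: 354 = 2·177. Since 437 ≡ 5 (mod 8), (2/437) = -1. Now have (177/437).
177 ≡ 1 (mod 4), so quadratic reciprocity gives (177/437) = (437/177). Reduce: 437 ≡ 83 (mod 177). Now have (83/177).
177 ≡ 1 (mod 4), so quadratic reciprocity gives (83/177) = (177/83). Reduce: 177 ≡ 11 (mod 83). Now have (11/83).
Both 11 ≡ 3 and 83 ≡ 3 (mod 4), so reciprocity gives (11/83) = -(83/11). Reduce: 83 ≡ 6 (mod 11). Now have -(6/11).
Factor out 2: 6 = 2·3. Since 11 ≡ 3 (mod 8), (2/11) = -1. Now have (3/11).
Both 3 ≡ 3 and 11 ≡ 3 (mod 4), so reciprocity gives (3/11) = -(11/3). Reduce: 11 ≡ 2 (mod 3). Now have -(2/3).
Factor out 2: 2 = 2. Since 3 ≡ 3 (mod 8), (2/3) = -1. Now have (1/3).
(1/3) = 1. Collecting the sign factors: 1.

1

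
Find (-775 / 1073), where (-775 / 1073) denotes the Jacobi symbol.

Reduce the numerator: -775 ≡ 298 (mod 1073), so (-775 / 1073) = (298 / 1073).
Factor out 2: 298 = 2·149. Since 1073 ≡ 1 (mod 8), (2 / 1073) = +1. Now have (149 / 1073).
149 ≡ 1 (mod 4), so quadratic reciprocity gives (149 / 1073) = (1073 / 149). Reduce: 1073 ≡ 30 (mod 149). Now have (30 / 149).
Factor out 2: 30 = 2·15. Since 149 ≡ 5 (mod 8), (2 / 149) = -1. Now have -(15 / 149).
149 ≡ 1 (mod 4), so quadratic reciprocity gives (15 / 149) = (149 / 15). Reduce: 149 ≡ 14 (mod 15). Now have -(14 / 15).
Factor out 2: 14 = 2·7. Since 15 ≡ 7 (mod 8), (2 / 15) = +1. Now have -(7 / 15).
Both 7 ≡ 3 and 15 ≡ 3 (mod 4), so reciprocity gives (7 / 15) = -(15 / 7). Reduce: 15 ≡ 1 (mod 7). Now have (1 / 7).
(1 / 7) = 1. Collecting the sign factors: 1.

1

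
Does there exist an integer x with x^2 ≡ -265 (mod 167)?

no

(-265/167)
  = (69/167)    [-265 ≡ 69 mod 167]
  = (167/69)    [QR: 69 ≡ 1 mod 4, sign kept]
  = (29/69)    [167 ≡ 29 mod 69]
  = (69/29)    [QR: 29 ≡ 1 mod 4, sign kept]
  = (11/29)    [69 ≡ 11 mod 29]
  = (29/11)    [QR: 29 ≡ 1 mod 4, sign kept]
  = (7/11)    [29 ≡ 7 mod 11]
  = -(11/7)    [QR: both ≡ 3 mod 4, sign flips]
  = -(4/7)    [11 ≡ 4 mod 7]
  = -(1/7)    [7 ≡ 7 mod 8 ⇒ (2/7)^2 = +1]
  = -1    [(1/7) = 1]
The Legendre symbol is -1, so x^2 ≡ -265 (mod 167) has no solution.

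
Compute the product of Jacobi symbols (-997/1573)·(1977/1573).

By multiplicativity, (-997·1977/1573) = (-997/1573)·(1977/1573).
First factor (-997/1573):
(-997/1573)
  = (997/1573)    [1573 ≡ 1 mod 4 ⇒ (-1/1573) = +1]
  = (1573/997)    [QR: 997 ≡ 1 mod 4, sign kept]
  = (576/997)    [1573 ≡ 576 mod 997]
  = (9/997)    [997 ≡ 5 mod 8 ⇒ (2/997)^6 = +1]
  = (997/9)    [QR: 9 ≡ 1 mod 4, sign kept]
  = (7/9)    [997 ≡ 7 mod 9]
  = (9/7)    [QR: 9 ≡ 1 mod 4, sign kept]
  = (2/7)    [9 ≡ 2 mod 7]
  = (1/7)    [7 ≡ 7 mod 8 ⇒ (2/7) = +1]
  = 1    [(1/7) = 1]
Second factor (1977/1573):
(1977/1573)
  = (404/1573)    [1977 ≡ 404 mod 1573]
  = (101/1573)    [1573 ≡ 5 mod 8 ⇒ (2/1573)^2 = +1]
  = (1573/101)    [QR: 101 ≡ 1 mod 4, sign kept]
  = (58/101)    [1573 ≡ 58 mod 101]
  = -(29/101)    [101 ≡ 5 mod 8 ⇒ (2/101) = -1]
  = -(101/29)    [QR: 29 ≡ 1 mod 4, sign kept]
  = -(14/29)    [101 ≡ 14 mod 29]
  = (7/29)    [29 ≡ 5 mod 8 ⇒ (2/29) = -1]
  = (29/7)    [QR: 29 ≡ 1 mod 4, sign kept]
  = (1/7)    [29 ≡ 1 mod 7]
  = 1    [(1/7) = 1]
Product: (1)·(1) = 1.

1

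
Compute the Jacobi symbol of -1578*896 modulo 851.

-1

By multiplicativity, (-1578·896/851) = (-1578/851)·(896/851).
First factor (-1578/851):
(-1578/851)
  = -(1578/851)    [851 ≡ 3 mod 4 ⇒ (-1/851) = -1]
  = -(727/851)    [1578 ≡ 727 mod 851]
  = (851/727)    [QR: both ≡ 3 mod 4, sign flips]
  = (124/727)    [851 ≡ 124 mod 727]
  = (31/727)    [727 ≡ 7 mod 8 ⇒ (2/727)^2 = +1]
  = -(727/31)    [QR: both ≡ 3 mod 4, sign flips]
  = -(14/31)    [727 ≡ 14 mod 31]
  = -(7/31)    [31 ≡ 7 mod 8 ⇒ (2/31) = +1]
  = (31/7)    [QR: both ≡ 3 mod 4, sign flips]
  = (3/7)    [31 ≡ 3 mod 7]
  = -(7/3)    [QR: both ≡ 3 mod 4, sign flips]
  = -(1/3)    [7 ≡ 1 mod 3]
  = -1    [(1/3) = 1]
Second factor (896/851):
(896/851)
  = (45/851)    [896 ≡ 45 mod 851]
  = (851/45)    [QR: 45 ≡ 1 mod 4, sign kept]
  = (41/45)    [851 ≡ 41 mod 45]
  = (45/41)    [QR: 41 ≡ 1 mod 4, sign kept]
  = (4/41)    [45 ≡ 4 mod 41]
  = (1/41)    [41 ≡ 1 mod 8 ⇒ (2/41)^2 = +1]
  = 1    [(1/41) = 1]
Product: (-1)·(1) = -1.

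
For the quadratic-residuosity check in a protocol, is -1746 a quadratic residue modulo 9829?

no

(-1746|9829)
  = (8083|9829)    [-1746 ≡ 8083 mod 9829]
  = (9829|8083)    [QR: 9829 ≡ 1 mod 4, sign kept]
  = (1746|8083)    [9829 ≡ 1746 mod 8083]
  = -(873|8083)    [8083 ≡ 3 mod 8 ⇒ (2|8083) = -1]
  = -(8083|873)    [QR: 873 ≡ 1 mod 4, sign kept]
  = -(226|873)    [8083 ≡ 226 mod 873]
  = -(113|873)    [873 ≡ 1 mod 8 ⇒ (2|873) = +1]
  = -(873|113)    [QR: 113 ≡ 1 mod 4, sign kept]
  = -(82|113)    [873 ≡ 82 mod 113]
  = -(41|113)    [113 ≡ 1 mod 8 ⇒ (2|113) = +1]
  = -(113|41)    [QR: 41 ≡ 1 mod 4, sign kept]
  = -(31|41)    [113 ≡ 31 mod 41]
  = -(41|31)    [QR: 41 ≡ 1 mod 4, sign kept]
  = -(10|31)    [41 ≡ 10 mod 31]
  = -(5|31)    [31 ≡ 7 mod 8 ⇒ (2|31) = +1]
  = -(31|5)    [QR: 5 ≡ 1 mod 4, sign kept]
  = -(1|5)    [31 ≡ 1 mod 5]
  = -1    [(1|5) = 1]
The Legendre symbol is -1, so x^2 ≡ -1746 (mod 9829) has no solution.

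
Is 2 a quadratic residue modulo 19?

no

Factor out 2: 2 = 2. Since 19 ≡ 3 (mod 8), (2/19) = -1. Now have -(1/19).
(1/19) = 1. Collecting the sign factors: -1.
(2/19) = -1, and 19 is prime, so 2 is not a quadratic residue mod 19.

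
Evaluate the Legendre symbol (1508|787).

(1508|787)
  = (721|787)    [1508 ≡ 721 mod 787]
  = (787|721)    [QR: 721 ≡ 1 mod 4, sign kept]
  = (66|721)    [787 ≡ 66 mod 721]
  = (33|721)    [721 ≡ 1 mod 8 ⇒ (2|721) = +1]
  = (721|33)    [QR: 33 ≡ 1 mod 4, sign kept]
  = (28|33)    [721 ≡ 28 mod 33]
  = (7|33)    [33 ≡ 1 mod 8 ⇒ (2|33)^2 = +1]
  = (33|7)    [QR: 33 ≡ 1 mod 4, sign kept]
  = (5|7)    [33 ≡ 5 mod 7]
  = (7|5)    [QR: 5 ≡ 1 mod 4, sign kept]
  = (2|5)    [7 ≡ 2 mod 5]
  = -(1|5)    [5 ≡ 5 mod 8 ⇒ (2|5) = -1]
  = -1    [(1|5) = 1]

-1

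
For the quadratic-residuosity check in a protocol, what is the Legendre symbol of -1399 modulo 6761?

1

Pull out -1: (-1399/6761) = (-1/6761)·(1399/6761). Since 6761 ≡ 1 (mod 4), (-1/6761) = +1. Now have (1399/6761).
6761 ≡ 1 (mod 4), so quadratic reciprocity gives (1399/6761) = (6761/1399). Reduce: 6761 ≡ 1165 (mod 1399). Now have (1165/1399).
1165 ≡ 1 (mod 4), so quadratic reciprocity gives (1165/1399) = (1399/1165). Reduce: 1399 ≡ 234 (mod 1165). Now have (234/1165).
Factor out 2: 234 = 2·117. Since 1165 ≡ 5 (mod 8), (2/1165) = -1. Now have -(117/1165).
117 ≡ 1 (mod 4), so quadratic reciprocity gives (117/1165) = (1165/117). Reduce: 1165 ≡ 112 (mod 117). Now have -(112/117).
Factor out 2: 112 = 2^4·7. Since 117 ≡ 5 (mod 8), (2/117) = -1, and (2/117)^4 = +1. Now have -(7/117).
117 ≡ 1 (mod 4), so quadratic reciprocity gives (7/117) = (117/7). Reduce: 117 ≡ 5 (mod 7). Now have -(5/7).
5 ≡ 1 (mod 4), so quadratic reciprocity gives (5/7) = (7/5). Reduce: 7 ≡ 2 (mod 5). Now have -(2/5).
Factor out 2: 2 = 2. Since 5 ≡ 5 (mod 8), (2/5) = -1. Now have (1/5).
(1/5) = 1. Collecting the sign factors: 1.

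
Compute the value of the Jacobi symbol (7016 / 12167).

1

(7016 / 12167)
  = (877 / 12167)    [12167 ≡ 7 mod 8 ⇒ (2 / 12167)^3 = +1]
  = (12167 / 877)    [QR: 877 ≡ 1 mod 4, sign kept]
  = (766 / 877)    [12167 ≡ 766 mod 877]
  = -(383 / 877)    [877 ≡ 5 mod 8 ⇒ (2 / 877) = -1]
  = -(877 / 383)    [QR: 877 ≡ 1 mod 4, sign kept]
  = -(111 / 383)    [877 ≡ 111 mod 383]
  = (383 / 111)    [QR: both ≡ 3 mod 4, sign flips]
  = (50 / 111)    [383 ≡ 50 mod 111]
  = (25 / 111)    [111 ≡ 7 mod 8 ⇒ (2 / 111) = +1]
  = (111 / 25)    [QR: 25 ≡ 1 mod 4, sign kept]
  = (11 / 25)    [111 ≡ 11 mod 25]
  = (25 / 11)    [QR: 25 ≡ 1 mod 4, sign kept]
  = (3 / 11)    [25 ≡ 3 mod 11]
  = -(11 / 3)    [QR: both ≡ 3 mod 4, sign flips]
  = -(2 / 3)    [11 ≡ 2 mod 3]
  = (1 / 3)    [3 ≡ 3 mod 8 ⇒ (2 / 3) = -1]
  = 1    [(1 / 3) = 1]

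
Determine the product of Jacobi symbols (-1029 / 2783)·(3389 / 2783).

1

By multiplicativity, (-1029·3389 / 2783) = (-1029 / 2783)·(3389 / 2783).
First factor (-1029 / 2783):
Reduce the numerator: -1029 ≡ 1754 (mod 2783), so (-1029 / 2783) = (1754 / 2783).
Factor out 2: 1754 = 2·877. Since 2783 ≡ 7 (mod 8), (2 / 2783) = +1. Now have (877 / 2783).
877 ≡ 1 (mod 4), so quadratic reciprocity gives (877 / 2783) = (2783 / 877). Reduce: 2783 ≡ 152 (mod 877). Now have (152 / 877).
Factor out 2: 152 = 2^3·19. Since 877 ≡ 5 (mod 8), (2 / 877) = -1, and (2 / 877)^3 = -1. Now have -(19 / 877).
877 ≡ 1 (mod 4), so quadratic reciprocity gives (19 / 877) = (877 / 19). Reduce: 877 ≡ 3 (mod 19). Now have -(3 / 19).
Both 3 ≡ 3 and 19 ≡ 3 (mod 4), so reciprocity gives (3 / 19) = -(19 / 3). Reduce: 19 ≡ 1 (mod 3). Now have (1 / 3).
(1 / 3) = 1. Collecting the sign factors: 1.
Second factor (3389 / 2783):
Reduce the numerator: 3389 ≡ 606 (mod 2783), so (3389 / 2783) = (606 / 2783).
Factor out 2: 606 = 2·303. Since 2783 ≡ 7 (mod 8), (2 / 2783) = +1. Now have (303 / 2783).
Both 303 ≡ 3 and 2783 ≡ 3 (mod 4), so reciprocity gives (303 / 2783) = -(2783 / 303). Reduce: 2783 ≡ 56 (mod 303). Now have -(56 / 303).
Factor out 2: 56 = 2^3·7. Since 303 ≡ 7 (mod 8), (2 / 303) = +1, and (2 / 303)^3 = +1. Now have -(7 / 303).
Both 7 ≡ 3 and 303 ≡ 3 (mod 4), so reciprocity gives (7 / 303) = -(303 / 7). Reduce: 303 ≡ 2 (mod 7). Now have (2 / 7).
Factor out 2: 2 = 2. Since 7 ≡ 7 (mod 8), (2 / 7) = +1. Now have (1 / 7).
(1 / 7) = 1. Collecting the sign factors: 1.
Product: (1)·(1) = 1.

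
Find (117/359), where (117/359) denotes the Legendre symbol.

117 ≡ 1 (mod 4), so quadratic reciprocity gives (117/359) = (359/117). Reduce: 359 ≡ 8 (mod 117). Now have (8/117).
Factor out 2: 8 = 2^3. Since 117 ≡ 5 (mod 8), (2/117) = -1, and (2/117)^3 = -1. Now have -(1/117).
(1/117) = 1. Collecting the sign factors: -1.

-1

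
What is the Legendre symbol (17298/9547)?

Reduce the numerator: 17298 ≡ 7751 (mod 9547), so (17298/9547) = (7751/9547).
Both 7751 ≡ 3 and 9547 ≡ 3 (mod 4), so reciprocity gives (7751/9547) = -(9547/7751). Reduce: 9547 ≡ 1796 (mod 7751). Now have -(1796/7751).
Factor out 2: 1796 = 2^2·449. Since 7751 ≡ 7 (mod 8), (2/7751) = +1, and (2/7751)^2 = +1. Now have -(449/7751).
449 ≡ 1 (mod 4), so quadratic reciprocity gives (449/7751) = (7751/449). Reduce: 7751 ≡ 118 (mod 449). Now have -(118/449).
Factor out 2: 118 = 2·59. Since 449 ≡ 1 (mod 8), (2/449) = +1. Now have -(59/449).
449 ≡ 1 (mod 4), so quadratic reciprocity gives (59/449) = (449/59). Reduce: 449 ≡ 36 (mod 59). Now have -(36/59).
Factor out 2: 36 = 2^2·9. Since 59 ≡ 3 (mod 8), (2/59) = -1, and (2/59)^2 = +1. Now have -(9/59).
9 ≡ 1 (mod 4), so quadratic reciprocity gives (9/59) = (59/9). Reduce: 59 ≡ 5 (mod 9). Now have -(5/9).
5 ≡ 1 (mod 4), so quadratic reciprocity gives (5/9) = (9/5). Reduce: 9 ≡ 4 (mod 5). Now have -(4/5).
Factor out 2: 4 = 2^2. Since 5 ≡ 5 (mod 8), (2/5) = -1, and (2/5)^2 = +1. Now have -(1/5).
(1/5) = 1. Collecting the sign factors: -1.

-1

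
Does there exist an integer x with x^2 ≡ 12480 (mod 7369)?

(12480/7369)
  = (5111/7369)    [12480 ≡ 5111 mod 7369]
  = (7369/5111)    [QR: 7369 ≡ 1 mod 4, sign kept]
  = (2258/5111)    [7369 ≡ 2258 mod 5111]
  = (1129/5111)    [5111 ≡ 7 mod 8 ⇒ (2/5111) = +1]
  = (5111/1129)    [QR: 1129 ≡ 1 mod 4, sign kept]
  = (595/1129)    [5111 ≡ 595 mod 1129]
  = (1129/595)    [QR: 1129 ≡ 1 mod 4, sign kept]
  = (534/595)    [1129 ≡ 534 mod 595]
  = -(267/595)    [595 ≡ 3 mod 8 ⇒ (2/595) = -1]
  = (595/267)    [QR: both ≡ 3 mod 4, sign flips]
  = (61/267)    [595 ≡ 61 mod 267]
  = (267/61)    [QR: 61 ≡ 1 mod 4, sign kept]
  = (23/61)    [267 ≡ 23 mod 61]
  = (61/23)    [QR: 61 ≡ 1 mod 4, sign kept]
  = (15/23)    [61 ≡ 15 mod 23]
  = -(23/15)    [QR: both ≡ 3 mod 4, sign flips]
  = -(8/15)    [23 ≡ 8 mod 15]
  = -(1/15)    [15 ≡ 7 mod 8 ⇒ (2/15)^3 = +1]
  = -1    [(1/15) = 1]
(12480/7369) = -1, and 7369 is prime, so 12480 is not a quadratic residue mod 7369.

no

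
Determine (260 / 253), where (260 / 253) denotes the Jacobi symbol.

1

(260 / 253)
  = (7 / 253)    [260 ≡ 7 mod 253]
  = (253 / 7)    [QR: 253 ≡ 1 mod 4, sign kept]
  = (1 / 7)    [253 ≡ 1 mod 7]
  = 1    [(1 / 7) = 1]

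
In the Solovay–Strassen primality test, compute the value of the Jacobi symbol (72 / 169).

1

Factor out 2: 72 = 2^3·9. Since 169 ≡ 1 (mod 8), (2 / 169) = +1, and (2 / 169)^3 = +1. Now have (9 / 169).
9 ≡ 1 (mod 4), so quadratic reciprocity gives (9 / 169) = (169 / 9). Reduce: 169 ≡ 7 (mod 9). Now have (7 / 9).
9 ≡ 1 (mod 4), so quadratic reciprocity gives (7 / 9) = (9 / 7). Reduce: 9 ≡ 2 (mod 7). Now have (2 / 7).
Factor out 2: 2 = 2. Since 7 ≡ 7 (mod 8), (2 / 7) = +1. Now have (1 / 7).
(1 / 7) = 1. Collecting the sign factors: 1.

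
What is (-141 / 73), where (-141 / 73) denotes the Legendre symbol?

-1

Reduce the numerator: -141 ≡ 5 (mod 73), so (-141 / 73) = (5 / 73).
5 ≡ 1 (mod 4), so quadratic reciprocity gives (5 / 73) = (73 / 5). Reduce: 73 ≡ 3 (mod 5). Now have (3 / 5).
5 ≡ 1 (mod 4), so quadratic reciprocity gives (3 / 5) = (5 / 3). Reduce: 5 ≡ 2 (mod 3). Now have (2 / 3).
Factor out 2: 2 = 2. Since 3 ≡ 3 (mod 8), (2 / 3) = -1. Now have -(1 / 3).
(1 / 3) = 1. Collecting the sign factors: -1.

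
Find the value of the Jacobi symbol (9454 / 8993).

1

Reduce the numerator: 9454 ≡ 461 (mod 8993), so (9454 / 8993) = (461 / 8993).
461 ≡ 1 (mod 4), so quadratic reciprocity gives (461 / 8993) = (8993 / 461). Reduce: 8993 ≡ 234 (mod 461). Now have (234 / 461).
Factor out 2: 234 = 2·117. Since 461 ≡ 5 (mod 8), (2 / 461) = -1. Now have -(117 / 461).
117 ≡ 1 (mod 4), so quadratic reciprocity gives (117 / 461) = (461 / 117). Reduce: 461 ≡ 110 (mod 117). Now have -(110 / 117).
Factor out 2: 110 = 2·55. Since 117 ≡ 5 (mod 8), (2 / 117) = -1. Now have (55 / 117).
117 ≡ 1 (mod 4), so quadratic reciprocity gives (55 / 117) = (117 / 55). Reduce: 117 ≡ 7 (mod 55). Now have (7 / 55).
Both 7 ≡ 3 and 55 ≡ 3 (mod 4), so reciprocity gives (7 / 55) = -(55 / 7). Reduce: 55 ≡ 6 (mod 7). Now have -(6 / 7).
Factor out 2: 6 = 2·3. Since 7 ≡ 7 (mod 8), (2 / 7) = +1. Now have -(3 / 7).
Both 3 ≡ 3 and 7 ≡ 3 (mod 4), so reciprocity gives (3 / 7) = -(7 / 3). Reduce: 7 ≡ 1 (mod 3). Now have (1 / 3).
(1 / 3) = 1. Collecting the sign factors: 1.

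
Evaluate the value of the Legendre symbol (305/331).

-1

305 ≡ 1 (mod 4), so quadratic reciprocity gives (305/331) = (331/305). Reduce: 331 ≡ 26 (mod 305). Now have (26/305).
Factor out 2: 26 = 2·13. Since 305 ≡ 1 (mod 8), (2/305) = +1. Now have (13/305).
13 ≡ 1 (mod 4), so quadratic reciprocity gives (13/305) = (305/13). Reduce: 305 ≡ 6 (mod 13). Now have (6/13).
Factor out 2: 6 = 2·3. Since 13 ≡ 5 (mod 8), (2/13) = -1. Now have -(3/13).
13 ≡ 1 (mod 4), so quadratic reciprocity gives (3/13) = (13/3). Reduce: 13 ≡ 1 (mod 3). Now have -(1/3).
(1/3) = 1. Collecting the sign factors: -1.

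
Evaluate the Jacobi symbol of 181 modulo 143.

(181/143)
  = (38/143)    [181 ≡ 38 mod 143]
  = (19/143)    [143 ≡ 7 mod 8 ⇒ (2/143) = +1]
  = -(143/19)    [QR: both ≡ 3 mod 4, sign flips]
  = -(10/19)    [143 ≡ 10 mod 19]
  = (5/19)    [19 ≡ 3 mod 8 ⇒ (2/19) = -1]
  = (19/5)    [QR: 5 ≡ 1 mod 4, sign kept]
  = (4/5)    [19 ≡ 4 mod 5]
  = (1/5)    [5 ≡ 5 mod 8 ⇒ (2/5)^2 = +1]
  = 1    [(1/5) = 1]

1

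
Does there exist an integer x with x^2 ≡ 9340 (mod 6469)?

no

Reduce the numerator: 9340 ≡ 2871 (mod 6469), so (9340|6469) = (2871|6469).
6469 ≡ 1 (mod 4), so quadratic reciprocity gives (2871|6469) = (6469|2871). Reduce: 6469 ≡ 727 (mod 2871). Now have (727|2871).
Both 727 ≡ 3 and 2871 ≡ 3 (mod 4), so reciprocity gives (727|2871) = -(2871|727). Reduce: 2871 ≡ 690 (mod 727). Now have -(690|727).
Factor out 2: 690 = 2·345. Since 727 ≡ 7 (mod 8), (2|727) = +1. Now have -(345|727).
345 ≡ 1 (mod 4), so quadratic reciprocity gives (345|727) = (727|345). Reduce: 727 ≡ 37 (mod 345). Now have -(37|345).
37 ≡ 1 (mod 4), so quadratic reciprocity gives (37|345) = (345|37). Reduce: 345 ≡ 12 (mod 37). Now have -(12|37).
Factor out 2: 12 = 2^2·3. Since 37 ≡ 5 (mod 8), (2|37) = -1, and (2|37)^2 = +1. Now have -(3|37).
37 ≡ 1 (mod 4), so quadratic reciprocity gives (3|37) = (37|3). Reduce: 37 ≡ 1 (mod 3). Now have -(1|3).
(1|3) = 1. Collecting the sign factors: -1.
The Legendre symbol is -1, so x^2 ≡ 9340 (mod 6469) has no solution.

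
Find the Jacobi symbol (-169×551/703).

0

By multiplicativity, (-169·551/703) = (-169/703)·(551/703).
First factor (-169/703):
Pull out -1: (-169/703) = (-1/703)·(169/703). Since 703 ≡ 3 (mod 4), (-1/703) = -1. Now have -(169/703).
169 ≡ 1 (mod 4), so quadratic reciprocity gives (169/703) = (703/169). Reduce: 703 ≡ 27 (mod 169). Now have -(27/169).
169 ≡ 1 (mod 4), so quadratic reciprocity gives (27/169) = (169/27). Reduce: 169 ≡ 7 (mod 27). Now have -(7/27).
Both 7 ≡ 3 and 27 ≡ 3 (mod 4), so reciprocity gives (7/27) = -(27/7). Reduce: 27 ≡ 6 (mod 7). Now have (6/7).
Factor out 2: 6 = 2·3. Since 7 ≡ 7 (mod 8), (2/7) = +1. Now have (3/7).
Both 3 ≡ 3 and 7 ≡ 3 (mod 4), so reciprocity gives (3/7) = -(7/3). Reduce: 7 ≡ 1 (mod 3). Now have -(1/3).
(1/3) = 1. Collecting the sign factors: -1.
Second factor (551/703):
Both 551 ≡ 3 and 703 ≡ 3 (mod 4), so reciprocity gives (551/703) = -(703/551). Reduce: 703 ≡ 152 (mod 551). Now have -(152/551).
Factor out 2: 152 = 2^3·19. Since 551 ≡ 7 (mod 8), (2/551) = +1, and (2/551)^3 = +1. Now have -(19/551).
Both 19 ≡ 3 and 551 ≡ 3 (mod 4), so reciprocity gives (19/551) = -(551/19). Reduce: 551 ≡ 0 (mod 19). Now have (0/19).
The numerator is now 0 with denominator 19 > 1: the symbol is 0.
Product: (-1)·(0) = 0.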